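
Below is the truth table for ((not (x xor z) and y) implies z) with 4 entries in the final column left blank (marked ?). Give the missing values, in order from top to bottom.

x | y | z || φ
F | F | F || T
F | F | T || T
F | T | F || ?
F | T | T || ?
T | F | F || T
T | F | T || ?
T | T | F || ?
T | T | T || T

F, T, T, T

Row x=F, y=T, z=F: (not (x xor z) and y) = T, so the formula = F.
Row x=F, y=T, z=T: (not (x xor z) and y) = F, so the formula = T.
Row x=T, y=F, z=T: (not (x xor z) and y) = F, so the formula = T.
Row x=T, y=T, z=F: (not (x xor z) and y) = F, so the formula = T.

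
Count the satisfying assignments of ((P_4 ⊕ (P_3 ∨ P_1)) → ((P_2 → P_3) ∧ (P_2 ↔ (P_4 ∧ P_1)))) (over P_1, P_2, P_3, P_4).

P_1 | P_2 | P_3 | P_4 | φ
--- | --- | --- | --- | -
 T  |  T  |  T  |  T  | T
 T  |  T  |  T  |  F  | F
 T  |  T  |  F  |  T  | T
 T  |  T  |  F  |  F  | F
 T  |  F  |  T  |  T  | T
 T  |  F  |  T  |  F  | T
 T  |  F  |  F  |  T  | T
 T  |  F  |  F  |  F  | T
 F  |  T  |  T  |  T  | T
 F  |  T  |  T  |  F  | F
 F  |  T  |  F  |  T  | F
 F  |  T  |  F  |  F  | T
 F  |  F  |  T  |  T  | T
 F  |  F  |  T  |  F  | T
 F  |  F  |  F  |  T  | T
 F  |  F  |  F  |  F  | T
The formula is true on 12 of the 16 rows.

12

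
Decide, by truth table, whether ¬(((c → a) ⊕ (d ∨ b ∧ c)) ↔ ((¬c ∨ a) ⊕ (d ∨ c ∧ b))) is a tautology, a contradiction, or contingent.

contradiction

a  b  c  d  |  (c → a)  (b ∧ c)  (d ∨ (b ∧ c))  ((c → a) ⊕ (d ∨ (b ∧ c)))  ¬c  (¬c ∨ a)  (c ∧ b)  (d ∨ (c ∧ b))  ((¬c ∨ a) ⊕ (d ∨ (c ∧ b)))  φ
T  T  T  T  |     T        T           T                    F              F      T         T           T                    F               F
T  T  T  F  |     T        T           T                    F              F      T         T           T                    F               F
T  T  F  T  |     T        F           T                    F              T      T         F           T                    F               F
T  T  F  F  |     T        F           F                    T              T      T         F           F                    T               F
T  F  T  T  |     T        F           T                    F              F      T         F           T                    F               F
T  F  T  F  |     T        F           F                    T              F      T         F           F                    T               F
T  F  F  T  |     T        F           T                    F              T      T         F           T                    F               F
T  F  F  F  |     T        F           F                    T              T      T         F           F                    T               F
F  T  T  T  |     F        T           T                    T              F      F         T           T                    T               F
F  T  T  F  |     F        T           T                    T              F      F         T           T                    T               F
F  T  F  T  |     T        F           T                    F              T      T         F           T                    F               F
F  T  F  F  |     T        F           F                    T              T      T         F           F                    T               F
F  F  T  T  |     F        F           T                    T              F      F         F           T                    T               F
F  F  T  F  |     F        F           F                    F              F      F         F           F                    F               F
F  F  F  T  |     T        F           T                    F              T      T         F           T                    F               F
F  F  F  F  |     T        F           F                    T              T      T         F           F                    T               F
Every row is F, so the formula is a contradiction.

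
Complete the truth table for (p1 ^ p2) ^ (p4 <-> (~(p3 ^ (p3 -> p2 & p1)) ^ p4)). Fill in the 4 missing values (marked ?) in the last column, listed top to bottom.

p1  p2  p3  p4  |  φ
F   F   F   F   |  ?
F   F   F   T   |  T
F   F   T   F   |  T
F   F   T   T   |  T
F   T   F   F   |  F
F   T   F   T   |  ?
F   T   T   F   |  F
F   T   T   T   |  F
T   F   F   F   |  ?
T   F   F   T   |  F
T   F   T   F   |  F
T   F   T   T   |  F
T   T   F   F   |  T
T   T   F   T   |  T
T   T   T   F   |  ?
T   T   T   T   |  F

T, F, F, F

Row p1=F, p2=F, p3=F, p4=F: (p1 ^ p2) = F, (p4 <-> (~(p3 ^ (p3 -> p2 & p1)) ^ p4)) = T, so the formula = T.
Row p1=F, p2=T, p3=F, p4=T: (p1 ^ p2) = T, (p4 <-> (~(p3 ^ (p3 -> p2 & p1)) ^ p4)) = T, so the formula = F.
Row p1=T, p2=F, p3=F, p4=F: (p1 ^ p2) = T, (p4 <-> (~(p3 ^ (p3 -> p2 & p1)) ^ p4)) = T, so the formula = F.
Row p1=T, p2=T, p3=T, p4=F: (p1 ^ p2) = F, (p4 <-> (~(p3 ^ (p3 -> p2 & p1)) ^ p4)) = F, so the formula = F.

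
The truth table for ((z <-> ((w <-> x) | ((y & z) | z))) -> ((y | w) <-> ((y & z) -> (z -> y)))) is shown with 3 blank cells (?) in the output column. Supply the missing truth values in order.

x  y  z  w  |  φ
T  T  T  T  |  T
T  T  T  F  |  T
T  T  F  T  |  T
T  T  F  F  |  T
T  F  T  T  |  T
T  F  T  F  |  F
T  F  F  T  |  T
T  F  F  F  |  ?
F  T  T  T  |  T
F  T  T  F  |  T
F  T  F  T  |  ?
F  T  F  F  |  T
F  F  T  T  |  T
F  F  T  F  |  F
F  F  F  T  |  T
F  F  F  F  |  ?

F, T, T

Row x=T, y=F, z=F, w=F: (z <-> ((w <-> x) | ((y & z) | z))) = T, ((y | w) <-> ((y & z) -> (z -> y))) = F, so the formula = F.
Row x=F, y=T, z=F, w=T: (z <-> ((w <-> x) | ((y & z) | z))) = T, ((y | w) <-> ((y & z) -> (z -> y))) = T, so the formula = T.
Row x=F, y=F, z=F, w=F: (z <-> ((w <-> x) | ((y & z) | z))) = F, ((y | w) <-> ((y & z) -> (z -> y))) = F, so the formula = T.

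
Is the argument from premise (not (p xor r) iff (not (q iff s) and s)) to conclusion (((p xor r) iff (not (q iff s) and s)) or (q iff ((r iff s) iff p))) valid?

p  q  r  s  |  φ  ψ
T  T  T  T  |  F  T
T  T  T  F  |  F  T
T  T  F  T  |  T  F
T  T  F  F  |  T  T
T  F  T  T  |  T  F
T  F  T  F  |  F  T
T  F  F  T  |  F  T
T  F  F  F  |  T  F
F  T  T  T  |  T  F
F  T  T  F  |  T  T
F  T  F  T  |  F  T
F  T  F  F  |  F  T
F  F  T  T  |  F  T
F  F  T  F  |  T  F
F  F  F  T  |  T  F
F  F  F  F  |  F  T
At p=T, q=T, r=F, s=T we have φ true but ψ false, so φ does not entail ψ.

no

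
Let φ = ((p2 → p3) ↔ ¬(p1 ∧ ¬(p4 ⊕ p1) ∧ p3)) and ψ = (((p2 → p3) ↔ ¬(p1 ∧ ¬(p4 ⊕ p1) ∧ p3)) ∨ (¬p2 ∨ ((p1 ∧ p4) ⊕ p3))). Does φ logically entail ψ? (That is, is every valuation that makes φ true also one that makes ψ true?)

p1 | p2 | p3 | p4 | φ | ψ
-- | -- | -- | -- | - | -
0  | 0  | 0  | 0  | 1 | 1
0  | 0  | 0  | 1  | 1 | 1
0  | 0  | 1  | 0  | 1 | 1
0  | 0  | 1  | 1  | 1 | 1
0  | 1  | 0  | 0  | 0 | 0
0  | 1  | 0  | 1  | 0 | 0
0  | 1  | 1  | 0  | 1 | 1
0  | 1  | 1  | 1  | 1 | 1
1  | 0  | 0  | 0  | 1 | 1
1  | 0  | 0  | 1  | 1 | 1
1  | 0  | 1  | 0  | 1 | 1
1  | 0  | 1  | 1  | 0 | 1
1  | 1  | 0  | 0  | 0 | 0
1  | 1  | 0  | 1  | 0 | 1
1  | 1  | 1  | 0  | 1 | 1
1  | 1  | 1  | 1  | 0 | 0
In every row where φ is true, ψ is also true, so φ ⊨ ψ.

yes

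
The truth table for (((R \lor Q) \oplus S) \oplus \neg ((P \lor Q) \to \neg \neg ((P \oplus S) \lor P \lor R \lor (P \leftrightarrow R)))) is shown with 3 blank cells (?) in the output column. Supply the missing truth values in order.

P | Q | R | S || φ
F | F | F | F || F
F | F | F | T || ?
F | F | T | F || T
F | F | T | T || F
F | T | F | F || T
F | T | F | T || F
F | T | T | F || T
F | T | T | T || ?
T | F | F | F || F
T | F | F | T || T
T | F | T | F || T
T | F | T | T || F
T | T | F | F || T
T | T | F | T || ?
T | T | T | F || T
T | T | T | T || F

T, F, F

Row P=F, Q=F, R=F, S=T: ((R \lor Q) \oplus S) = T, \neg ((P \lor Q) \to \neg \neg ((P \oplus S) \lor P \lor R \lor (P \leftrightarrow R))) = F, so the formula = T.
Row P=F, Q=T, R=T, S=T: ((R \lor Q) \oplus S) = F, \neg ((P \lor Q) \to \neg \neg ((P \oplus S) \lor P \lor R \lor (P \leftrightarrow R))) = F, so the formula = F.
Row P=T, Q=T, R=F, S=T: ((R \lor Q) \oplus S) = F, \neg ((P \lor Q) \to \neg \neg ((P \oplus S) \lor P \lor R \lor (P \leftrightarrow R))) = F, so the formula = F.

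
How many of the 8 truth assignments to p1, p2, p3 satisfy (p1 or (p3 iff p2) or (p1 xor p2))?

7

p1 | p2 | p3 | (p3 iff p2) | (p1 xor p2) | φ
-- | -- | -- | ----------- | ----------- | -
0  | 0  | 0  |      1      |      0      | 1
0  | 0  | 1  |      0      |      0      | 0
0  | 1  | 0  |      0      |      1      | 1
0  | 1  | 1  |      1      |      1      | 1
1  | 0  | 0  |      1      |      1      | 1
1  | 0  | 1  |      0      |      1      | 1
1  | 1  | 0  |      0      |      0      | 1
1  | 1  | 1  |      1      |      0      | 1
The formula is true on 7 of the 8 rows.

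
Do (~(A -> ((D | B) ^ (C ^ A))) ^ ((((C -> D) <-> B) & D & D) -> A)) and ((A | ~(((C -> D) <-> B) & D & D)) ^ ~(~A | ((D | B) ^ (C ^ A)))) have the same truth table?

equivalent

A  B  C  D  |  φ  ψ
1  1  1  1  |  1  1
1  1  1  0  |  1  1
1  1  0  1  |  0  0
1  1  0  0  |  0  0
1  0  1  1  |  1  1
1  0  1  0  |  0  0
1  0  0  1  |  0  0
1  0  0  0  |  1  1
0  1  1  1  |  0  0
0  1  1  0  |  1  1
0  1  0  1  |  0  0
0  1  0  0  |  1  1
0  0  1  1  |  1  1
0  0  1  0  |  1  1
0  0  0  1  |  1  1
0  0  0  0  |  1  1
The columns for φ and ψ agree on every row, so they are logically equivalent.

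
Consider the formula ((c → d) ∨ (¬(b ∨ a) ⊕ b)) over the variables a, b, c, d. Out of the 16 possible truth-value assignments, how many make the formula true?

15

a | b | c | d | (c → d) | (b ∨ a) | ¬(b ∨ a) | (¬(b ∨ a) ⊕ b) | ((c → d) ∨ (¬(b ∨ a) ⊕ b))
- | - | - | - | ------- | ------- | -------- | -------------- | --------------------------
0 | 0 | 0 | 0 |    1    |    0    |    1     |       1        |             1             
0 | 0 | 0 | 1 |    1    |    0    |    1     |       1        |             1             
0 | 0 | 1 | 0 |    0    |    0    |    1     |       1        |             1             
0 | 0 | 1 | 1 |    1    |    0    |    1     |       1        |             1             
0 | 1 | 0 | 0 |    1    |    1    |    0     |       1        |             1             
0 | 1 | 0 | 1 |    1    |    1    |    0     |       1        |             1             
0 | 1 | 1 | 0 |    0    |    1    |    0     |       1        |             1             
0 | 1 | 1 | 1 |    1    |    1    |    0     |       1        |             1             
1 | 0 | 0 | 0 |    1    |    1    |    0     |       0        |             1             
1 | 0 | 0 | 1 |    1    |    1    |    0     |       0        |             1             
1 | 0 | 1 | 0 |    0    |    1    |    0     |       0        |             0             
1 | 0 | 1 | 1 |    1    |    1    |    0     |       0        |             1             
1 | 1 | 0 | 0 |    1    |    1    |    0     |       1        |             1             
1 | 1 | 0 | 1 |    1    |    1    |    0     |       1        |             1             
1 | 1 | 1 | 0 |    0    |    1    |    0     |       1        |             1             
1 | 1 | 1 | 1 |    1    |    1    |    0     |       1        |             1             
The formula is true on 15 of the 16 rows.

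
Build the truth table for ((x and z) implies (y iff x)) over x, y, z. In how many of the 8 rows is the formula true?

x  y  z  |  (x and z)  (y iff x)  ((x and z) implies (y iff x))
F  F  F  |      F          T                    T              
F  F  T  |      F          T                    T              
F  T  F  |      F          F                    T              
F  T  T  |      F          F                    T              
T  F  F  |      F          F                    T              
T  F  T  |      T          F                    F              
T  T  F  |      F          T                    T              
T  T  T  |      T          T                    T              
The formula is true on 7 of the 8 rows.

7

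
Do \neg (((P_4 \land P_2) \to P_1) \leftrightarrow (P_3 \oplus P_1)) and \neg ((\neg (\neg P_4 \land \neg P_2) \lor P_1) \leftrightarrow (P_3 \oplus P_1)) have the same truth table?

P_1 | P_2 | P_3 | P_4 || φ | ψ
 T  |  T  |  T  |  T  || T | T
 T  |  T  |  T  |  F  || T | T
 T  |  T  |  F  |  T  || F | F
 T  |  T  |  F  |  F  || F | F
 T  |  F  |  T  |  T  || T | T
 T  |  F  |  T  |  F  || T | T
 T  |  F  |  F  |  T  || F | F
 T  |  F  |  F  |  F  || F | F
 F  |  T  |  T  |  T  || T | F
 F  |  T  |  T  |  F  || F | F
 F  |  T  |  F  |  T  || F | T
 F  |  T  |  F  |  F  || T | T
 F  |  F  |  T  |  T  || F | F
 F  |  F  |  T  |  F  || F | T
 F  |  F  |  F  |  T  || T | T
 F  |  F  |  F  |  F  || T | F
The columns differ at P_1=F, P_2=T, P_3=T, P_4=T (φ=T, ψ=F), so they are not equivalent.

not equivalent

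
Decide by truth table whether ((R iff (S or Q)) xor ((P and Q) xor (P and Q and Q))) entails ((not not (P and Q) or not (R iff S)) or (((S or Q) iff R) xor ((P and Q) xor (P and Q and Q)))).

P | Q | R | S | φ | ψ
- | - | - | - | - | -
T | T | T | T | T | T
T | T | T | F | T | T
T | T | F | T | F | T
T | T | F | F | F | T
T | F | T | T | T | T
T | F | T | F | F | T
T | F | F | T | F | T
T | F | F | F | T | T
F | T | T | T | T | T
F | T | T | F | T | T
F | T | F | T | F | T
F | T | F | F | F | F
F | F | T | T | T | T
F | F | T | F | F | T
F | F | F | T | F | T
F | F | F | F | T | T
In every row where φ is true, ψ is also true, so φ ⊨ ψ.

yes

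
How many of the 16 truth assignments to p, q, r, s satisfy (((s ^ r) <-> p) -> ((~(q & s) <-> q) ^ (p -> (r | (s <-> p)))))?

p | q | r | s | φ
- | - | - | - | -
T | T | T | T | T
T | T | T | F | F
T | T | F | T | T
T | T | F | F | T
T | F | T | T | T
T | F | T | F | T
T | F | F | T | T
T | F | F | F | T
F | T | T | T | T
F | T | T | F | T
F | T | F | T | T
F | T | F | F | F
F | F | T | T | T
F | F | T | F | T
F | F | F | T | T
F | F | F | F | T
The formula is true on 14 of the 16 rows.

14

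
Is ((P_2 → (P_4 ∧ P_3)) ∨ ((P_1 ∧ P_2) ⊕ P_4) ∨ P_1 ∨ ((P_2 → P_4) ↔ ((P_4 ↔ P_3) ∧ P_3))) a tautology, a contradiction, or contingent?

P_1  P_2  P_3  P_4  |  φ
 T    T    T    T   |  T
 T    T    T    F   |  T
 T    T    F    T   |  T
 T    T    F    F   |  T
 T    F    T    T   |  T
 T    F    T    F   |  T
 T    F    F    T   |  T
 T    F    F    F   |  T
 F    T    T    T   |  T
 F    T    T    F   |  T
 F    T    F    T   |  T
 F    T    F    F   |  T
 F    F    T    T   |  T
 F    F    T    F   |  T
 F    F    F    T   |  T
 F    F    F    F   |  T
Every row is T, so the formula is a tautology.

tautology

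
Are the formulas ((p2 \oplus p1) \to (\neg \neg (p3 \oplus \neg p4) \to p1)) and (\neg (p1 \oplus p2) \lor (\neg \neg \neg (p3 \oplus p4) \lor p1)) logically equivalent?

not equivalent

p1  p2  p3  p4  |  φ  ψ
0   0   0   0   |  1  1
0   0   0   1   |  1  1
0   0   1   0   |  1  1
0   0   1   1   |  1  1
0   1   0   0   |  0  1
0   1   0   1   |  1  0
0   1   1   0   |  1  0
0   1   1   1   |  0  1
1   0   0   0   |  1  1
1   0   0   1   |  1  1
1   0   1   0   |  1  1
1   0   1   1   |  1  1
1   1   0   0   |  1  1
1   1   0   1   |  1  1
1   1   1   0   |  1  1
1   1   1   1   |  1  1
The columns differ at p1=0, p2=1, p3=0, p4=0 (φ=0, ψ=1), so they are not equivalent.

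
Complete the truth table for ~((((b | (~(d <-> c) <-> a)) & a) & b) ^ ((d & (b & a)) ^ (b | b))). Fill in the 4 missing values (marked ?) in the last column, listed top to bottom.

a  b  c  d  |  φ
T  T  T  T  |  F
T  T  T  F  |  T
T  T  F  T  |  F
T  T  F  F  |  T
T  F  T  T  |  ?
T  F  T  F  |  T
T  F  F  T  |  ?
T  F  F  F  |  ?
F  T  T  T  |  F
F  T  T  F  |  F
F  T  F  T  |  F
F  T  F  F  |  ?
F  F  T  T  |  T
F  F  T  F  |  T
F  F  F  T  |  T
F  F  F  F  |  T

T, T, T, F

Row a=T, b=F, c=T, d=T: (((b | (~(d <-> c) <-> a)) & a) & b) = F, ((d & (b & a)) ^ (b | b)) = F, ((((b | (~(d <-> c) <-> a)) & a) & b) ^ ((d & (b & a)) ^ (b | b))) = F, so the formula = T.
Row a=T, b=F, c=F, d=T: (((b | (~(d <-> c) <-> a)) & a) & b) = F, ((d & (b & a)) ^ (b | b)) = F, ((((b | (~(d <-> c) <-> a)) & a) & b) ^ ((d & (b & a)) ^ (b | b))) = F, so the formula = T.
Row a=T, b=F, c=F, d=F: (((b | (~(d <-> c) <-> a)) & a) & b) = F, ((d & (b & a)) ^ (b | b)) = F, ((((b | (~(d <-> c) <-> a)) & a) & b) ^ ((d & (b & a)) ^ (b | b))) = F, so the formula = T.
Row a=F, b=T, c=F, d=F: (((b | (~(d <-> c) <-> a)) & a) & b) = F, ((d & (b & a)) ^ (b | b)) = T, ((((b | (~(d <-> c) <-> a)) & a) & b) ^ ((d & (b & a)) ^ (b | b))) = T, so the formula = F.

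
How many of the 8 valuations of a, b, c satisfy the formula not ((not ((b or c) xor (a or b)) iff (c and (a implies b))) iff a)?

3

a | b | c | φ
- | - | - | -
T | T | T | F
T | T | F | T
T | F | T | T
T | F | F | F
F | T | T | T
F | T | F | F
F | F | T | F
F | F | F | F
The formula is true on 3 of the 8 rows.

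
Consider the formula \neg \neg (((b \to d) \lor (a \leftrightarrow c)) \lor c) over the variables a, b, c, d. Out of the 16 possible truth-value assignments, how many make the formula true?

a | b | c | d | (b \to d) | (a \leftrightarrow c) | φ
- | - | - | - | --------- | --------------------- | -
T | T | T | T |     T     |           T           | T
T | T | T | F |     F     |           T           | T
T | T | F | T |     T     |           F           | T
T | T | F | F |     F     |           F           | F
T | F | T | T |     T     |           T           | T
T | F | T | F |     T     |           T           | T
T | F | F | T |     T     |           F           | T
T | F | F | F |     T     |           F           | T
F | T | T | T |     T     |           F           | T
F | T | T | F |     F     |           F           | T
F | T | F | T |     T     |           T           | T
F | T | F | F |     F     |           T           | T
F | F | T | T |     T     |           F           | T
F | F | T | F |     T     |           F           | T
F | F | F | T |     T     |           T           | T
F | F | F | F |     T     |           T           | T
The formula is true on 15 of the 16 rows.

15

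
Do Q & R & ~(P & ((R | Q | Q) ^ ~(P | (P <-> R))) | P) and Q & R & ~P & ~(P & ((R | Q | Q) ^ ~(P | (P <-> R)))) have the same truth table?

P | Q | R | φ | ψ
- | - | - | - | -
T | T | T | F | F
T | T | F | F | F
T | F | T | F | F
T | F | F | F | F
F | T | T | T | T
F | T | F | F | F
F | F | T | F | F
F | F | F | F | F
The columns for φ and ψ agree on every row, so they are logically equivalent.

equivalent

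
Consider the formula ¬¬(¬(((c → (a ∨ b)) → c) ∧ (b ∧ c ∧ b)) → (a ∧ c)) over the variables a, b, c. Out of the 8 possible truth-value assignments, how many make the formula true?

  a      b      c    |  (a ∨ b)  (c → (a ∨ b))  ((c → (a ∨ b)) → c)  (b ∧ c ∧ b)  (a ∧ c)    φ  
 True   True   True  |    True        True              True             True       True    True
 True   True  False  |    True        True             False            False      False   False
 True  False   True  |    True        True              True            False       True    True
 True  False  False  |    True        True             False            False      False   False
False   True   True  |    True        True              True             True      False    True
False   True  False  |    True        True             False            False      False   False
False  False   True  |   False       False              True            False      False   False
False  False  False  |   False        True             False            False      False   False
The formula is true on 3 of the 8 rows.

3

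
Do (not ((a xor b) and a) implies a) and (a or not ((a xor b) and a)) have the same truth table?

a  b  |  φ  ψ
T  T  |  T  T
T  F  |  T  T
F  T  |  F  T
F  F  |  F  T
The columns differ at a=F, b=T (φ=F, ψ=T), so they are not equivalent.

not equivalent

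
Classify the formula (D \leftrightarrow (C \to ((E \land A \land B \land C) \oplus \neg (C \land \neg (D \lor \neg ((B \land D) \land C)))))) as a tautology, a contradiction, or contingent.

contingent

A | B | C | D | E || φ
T | T | T | T | T || F
T | T | T | T | F || T
T | T | T | F | T || T
T | T | T | F | F || F
T | T | F | T | T || T
T | T | F | T | F || T
T | T | F | F | T || F
T | T | F | F | F || F
T | F | T | T | T || T
T | F | T | T | F || T
T | F | T | F | T || F
T | F | T | F | F || F
T | F | F | T | T || T
T | F | F | T | F || T
T | F | F | F | T || F
T | F | F | F | F || F
F | T | T | T | T || T
F | T | T | T | F || T
F | T | T | F | T || F
F | T | T | F | F || F
F | T | F | T | T || T
F | T | F | T | F || T
F | T | F | F | T || F
F | T | F | F | F || F
F | F | T | T | T || T
F | F | T | T | F || T
F | F | T | F | T || F
F | F | T | F | F || F
F | F | F | T | T || T
F | F | F | T | F || T
F | F | F | F | T || F
F | F | F | F | F || F
16 of 32 rows are T, so the formula is contingent.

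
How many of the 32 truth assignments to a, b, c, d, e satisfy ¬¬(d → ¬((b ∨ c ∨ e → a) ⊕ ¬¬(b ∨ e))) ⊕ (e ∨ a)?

a  b  c  d  e  |  φ
T  T  T  T  T  |  F
T  T  T  T  F  |  F
T  T  T  F  T  |  F
T  T  T  F  F  |  F
T  T  F  T  T  |  F
T  T  F  T  F  |  F
T  T  F  F  T  |  F
T  T  F  F  F  |  F
T  F  T  T  T  |  F
T  F  T  T  F  |  T
T  F  T  F  T  |  F
T  F  T  F  F  |  F
T  F  F  T  T  |  F
T  F  F  T  F  |  T
T  F  F  F  T  |  F
T  F  F  F  F  |  F
F  T  T  T  T  |  T
F  T  T  T  F  |  F
F  T  T  F  T  |  F
F  T  T  F  F  |  T
F  T  F  T  T  |  T
F  T  F  T  F  |  F
F  T  F  F  T  |  F
F  T  F  F  F  |  T
F  F  T  T  T  |  T
F  F  T  T  F  |  T
F  F  T  F  T  |  F
F  F  T  F  F  |  T
F  F  F  T  T  |  T
F  F  F  T  F  |  F
F  F  F  F  T  |  F
F  F  F  F  F  |  T
The formula is true on 11 of the 32 rows.

11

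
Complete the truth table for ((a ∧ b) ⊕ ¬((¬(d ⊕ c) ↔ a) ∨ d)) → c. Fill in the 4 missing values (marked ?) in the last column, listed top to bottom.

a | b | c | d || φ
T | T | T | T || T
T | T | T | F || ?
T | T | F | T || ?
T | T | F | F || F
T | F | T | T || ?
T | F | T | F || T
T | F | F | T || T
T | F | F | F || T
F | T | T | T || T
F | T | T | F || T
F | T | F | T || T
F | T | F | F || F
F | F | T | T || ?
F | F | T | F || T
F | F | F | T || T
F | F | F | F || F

Row a=T, b=T, c=T, d=F: ((a ∧ b) ⊕ ¬((¬(d ⊕ c) ↔ a) ∨ d)) = F, so the formula = T.
Row a=T, b=T, c=F, d=T: ((a ∧ b) ⊕ ¬((¬(d ⊕ c) ↔ a) ∨ d)) = T, so the formula = F.
Row a=T, b=F, c=T, d=T: ((a ∧ b) ⊕ ¬((¬(d ⊕ c) ↔ a) ∨ d)) = F, so the formula = T.
Row a=F, b=F, c=T, d=T: ((a ∧ b) ⊕ ¬((¬(d ⊕ c) ↔ a) ∨ d)) = F, so the formula = T.

T, F, T, T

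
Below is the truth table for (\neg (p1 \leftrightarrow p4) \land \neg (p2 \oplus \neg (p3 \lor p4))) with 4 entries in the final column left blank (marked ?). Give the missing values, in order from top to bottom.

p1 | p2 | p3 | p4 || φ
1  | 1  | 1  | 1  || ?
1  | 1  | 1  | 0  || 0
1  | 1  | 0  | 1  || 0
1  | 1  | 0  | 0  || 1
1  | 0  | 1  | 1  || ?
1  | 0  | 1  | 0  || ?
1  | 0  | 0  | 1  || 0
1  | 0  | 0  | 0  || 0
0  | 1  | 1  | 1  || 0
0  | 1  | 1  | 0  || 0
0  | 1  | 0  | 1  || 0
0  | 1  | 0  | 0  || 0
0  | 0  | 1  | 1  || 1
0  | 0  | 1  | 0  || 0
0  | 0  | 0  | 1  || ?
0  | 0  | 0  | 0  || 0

0, 0, 1, 1

Row p1=1, p2=1, p3=1, p4=1: \neg (p1 \leftrightarrow p4) = 0, \neg (p2 \oplus \neg (p3 \lor p4)) = 0, so the formula = 0.
Row p1=1, p2=0, p3=1, p4=1: \neg (p1 \leftrightarrow p4) = 0, \neg (p2 \oplus \neg (p3 \lor p4)) = 1, so the formula = 0.
Row p1=1, p2=0, p3=1, p4=0: \neg (p1 \leftrightarrow p4) = 1, \neg (p2 \oplus \neg (p3 \lor p4)) = 1, so the formula = 1.
Row p1=0, p2=0, p3=0, p4=1: \neg (p1 \leftrightarrow p4) = 1, \neg (p2 \oplus \neg (p3 \lor p4)) = 1, so the formula = 1.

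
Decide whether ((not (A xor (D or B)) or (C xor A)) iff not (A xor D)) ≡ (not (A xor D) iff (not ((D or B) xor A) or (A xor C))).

A  B  C  D  |  φ  ψ
F  F  F  F  |  T  T
F  F  F  T  |  T  T
F  F  T  F  |  T  T
F  F  T  T  |  F  F
F  T  F  F  |  F  F
F  T  F  T  |  T  T
F  T  T  F  |  T  T
F  T  T  T  |  F  F
T  F  F  F  |  F  F
T  F  F  T  |  T  T
T  F  T  F  |  T  T
T  F  T  T  |  T  T
T  T  F  F  |  F  F
T  T  F  T  |  T  T
T  T  T  F  |  F  F
T  T  T  T  |  T  T
The columns for φ and ψ agree on every row, so they are logically equivalent.

equivalent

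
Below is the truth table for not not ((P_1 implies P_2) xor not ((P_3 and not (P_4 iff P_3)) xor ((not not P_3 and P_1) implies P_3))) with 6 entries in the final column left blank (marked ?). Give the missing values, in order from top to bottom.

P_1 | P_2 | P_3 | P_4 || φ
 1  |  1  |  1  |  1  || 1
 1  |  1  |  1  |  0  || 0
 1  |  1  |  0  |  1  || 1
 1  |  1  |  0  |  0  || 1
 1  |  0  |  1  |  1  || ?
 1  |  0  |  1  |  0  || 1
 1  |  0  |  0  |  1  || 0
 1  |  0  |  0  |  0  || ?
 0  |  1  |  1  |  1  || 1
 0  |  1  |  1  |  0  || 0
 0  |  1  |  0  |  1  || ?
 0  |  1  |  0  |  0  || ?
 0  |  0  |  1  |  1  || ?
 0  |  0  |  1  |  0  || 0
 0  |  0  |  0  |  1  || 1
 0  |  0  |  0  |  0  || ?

0, 0, 1, 1, 1, 1

Row 5: ((P_1 implies P_2) xor not ((P_3 and not (P_4 iff P_3)) xor ((not not P_3 and P_1) implies P_3))) = 0, not ((P_1 implies P_2) xor not ((P_3 and not (P_4 iff P_3)) xor ((not not P_3 and P_1) implies P_3))) = 1, so the formula = 0.
Row 8: ((P_1 implies P_2) xor not ((P_3 and not (P_4 iff P_3)) xor ((not not P_3 and P_1) implies P_3))) = 0, not ((P_1 implies P_2) xor not ((P_3 and not (P_4 iff P_3)) xor ((not not P_3 and P_1) implies P_3))) = 1, so the formula = 0.
Row 11: ((P_1 implies P_2) xor not ((P_3 and not (P_4 iff P_3)) xor ((not not P_3 and P_1) implies P_3))) = 1, not ((P_1 implies P_2) xor not ((P_3 and not (P_4 iff P_3)) xor ((not not P_3 and P_1) implies P_3))) = 0, so the formula = 1.
Row 12: ((P_1 implies P_2) xor not ((P_3 and not (P_4 iff P_3)) xor ((not not P_3 and P_1) implies P_3))) = 1, not ((P_1 implies P_2) xor not ((P_3 and not (P_4 iff P_3)) xor ((not not P_3 and P_1) implies P_3))) = 0, so the formula = 1.
Row 13: ((P_1 implies P_2) xor not ((P_3 and not (P_4 iff P_3)) xor ((not not P_3 and P_1) implies P_3))) = 1, not ((P_1 implies P_2) xor not ((P_3 and not (P_4 iff P_3)) xor ((not not P_3 and P_1) implies P_3))) = 0, so the formula = 1.
Row 16: ((P_1 implies P_2) xor not ((P_3 and not (P_4 iff P_3)) xor ((not not P_3 and P_1) implies P_3))) = 1, not ((P_1 implies P_2) xor not ((P_3 and not (P_4 iff P_3)) xor ((not not P_3 and P_1) implies P_3))) = 0, so the formula = 1.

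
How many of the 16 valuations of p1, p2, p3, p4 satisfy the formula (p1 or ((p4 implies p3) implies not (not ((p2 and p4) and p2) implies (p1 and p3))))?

15

  p1  |   p2  |   p3  |   p4  |   φ  
----- | ----- | ----- | ----- | -----
 True |  True |  True |  True |  True
 True |  True |  True | False |  True
 True |  True | False |  True |  True
 True |  True | False | False |  True
 True | False |  True |  True |  True
 True | False |  True | False |  True
 True | False | False |  True |  True
 True | False | False | False |  True
False |  True |  True |  True | False
False |  True |  True | False |  True
False |  True | False |  True |  True
False |  True | False | False |  True
False | False |  True |  True |  True
False | False |  True | False |  True
False | False | False |  True |  True
False | False | False | False |  True
The formula is true on 15 of the 16 rows.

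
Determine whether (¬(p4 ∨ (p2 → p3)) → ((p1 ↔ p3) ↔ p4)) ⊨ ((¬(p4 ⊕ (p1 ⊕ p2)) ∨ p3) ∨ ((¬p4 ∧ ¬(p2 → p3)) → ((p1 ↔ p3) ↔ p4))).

yes

p1 | p2 | p3 | p4 || φ | ψ
F  | F  | F  | F  || T | T
F  | F  | F  | T  || T | T
F  | F  | T  | F  || T | T
F  | F  | T  | T  || T | T
F  | T  | F  | F  || F | F
F  | T  | F  | T  || T | T
F  | T  | T  | F  || T | T
F  | T  | T  | T  || T | T
T  | F  | F  | F  || T | T
T  | F  | F  | T  || T | T
T  | F  | T  | F  || T | T
T  | F  | T  | T  || T | T
T  | T  | F  | F  || T | T
T  | T  | F  | T  || T | T
T  | T  | T  | F  || T | T
T  | T  | T  | T  || T | T
In every row where φ is true, ψ is also true, so φ ⊨ ψ.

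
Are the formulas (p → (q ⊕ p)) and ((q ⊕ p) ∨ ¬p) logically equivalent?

p  q  |  φ  ψ
1  1  |  0  0
1  0  |  1  1
0  1  |  1  1
0  0  |  1  1
The columns for φ and ψ agree on every row, so they are logically equivalent.

equivalent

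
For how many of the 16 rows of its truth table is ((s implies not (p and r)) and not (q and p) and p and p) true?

p | q | r | s | (p and r) | not (p and r) | (s implies not (p and r)) | (q and p) | not (q and p) | φ
- | - | - | - | --------- | ------------- | ------------------------- | --------- | ------------- | -
F | F | F | F |     F     |       T       |             T             |     F     |       T       | F
F | F | F | T |     F     |       T       |             T             |     F     |       T       | F
F | F | T | F |     F     |       T       |             T             |     F     |       T       | F
F | F | T | T |     F     |       T       |             T             |     F     |       T       | F
F | T | F | F |     F     |       T       |             T             |     F     |       T       | F
F | T | F | T |     F     |       T       |             T             |     F     |       T       | F
F | T | T | F |     F     |       T       |             T             |     F     |       T       | F
F | T | T | T |     F     |       T       |             T             |     F     |       T       | F
T | F | F | F |     F     |       T       |             T             |     F     |       T       | T
T | F | F | T |     F     |       T       |             T             |     F     |       T       | T
T | F | T | F |     T     |       F       |             T             |     F     |       T       | T
T | F | T | T |     T     |       F       |             F             |     F     |       T       | F
T | T | F | F |     F     |       T       |             T             |     T     |       F       | F
T | T | F | T |     F     |       T       |             T             |     T     |       F       | F
T | T | T | F |     T     |       F       |             T             |     T     |       F       | F
T | T | T | T |     T     |       F       |             F             |     T     |       F       | F
The formula is true on 3 of the 16 rows.

3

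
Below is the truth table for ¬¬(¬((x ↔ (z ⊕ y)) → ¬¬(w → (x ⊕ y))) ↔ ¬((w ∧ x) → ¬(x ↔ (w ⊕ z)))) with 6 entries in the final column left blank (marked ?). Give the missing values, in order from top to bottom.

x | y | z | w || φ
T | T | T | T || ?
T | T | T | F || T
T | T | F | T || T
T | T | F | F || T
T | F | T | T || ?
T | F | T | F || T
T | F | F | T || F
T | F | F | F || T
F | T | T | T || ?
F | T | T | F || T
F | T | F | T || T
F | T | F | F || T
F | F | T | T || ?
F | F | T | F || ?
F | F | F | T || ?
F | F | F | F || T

Row x=T, y=T, z=T, w=T: (¬((x ↔ (z ⊕ y)) → ¬¬(w → (x ⊕ y))) ↔ ¬((w ∧ x) → ¬(x ↔ (w ⊕ z)))) = T, ¬(¬((x ↔ (z ⊕ y)) → ¬¬(w → (x ⊕ y))) ↔ ¬((w ∧ x) → ¬(x ↔ (w ⊕ z)))) = F, so the formula = T.
Row x=T, y=F, z=T, w=T: (¬((x ↔ (z ⊕ y)) → ¬¬(w → (x ⊕ y))) ↔ ¬((w ∧ x) → ¬(x ↔ (w ⊕ z)))) = T, ¬(¬((x ↔ (z ⊕ y)) → ¬¬(w → (x ⊕ y))) ↔ ¬((w ∧ x) → ¬(x ↔ (w ⊕ z)))) = F, so the formula = T.
Row x=F, y=T, z=T, w=T: (¬((x ↔ (z ⊕ y)) → ¬¬(w → (x ⊕ y))) ↔ ¬((w ∧ x) → ¬(x ↔ (w ⊕ z)))) = T, ¬(¬((x ↔ (z ⊕ y)) → ¬¬(w → (x ⊕ y))) ↔ ¬((w ∧ x) → ¬(x ↔ (w ⊕ z)))) = F, so the formula = T.
Row x=F, y=F, z=T, w=T: (¬((x ↔ (z ⊕ y)) → ¬¬(w → (x ⊕ y))) ↔ ¬((w ∧ x) → ¬(x ↔ (w ⊕ z)))) = T, ¬(¬((x ↔ (z ⊕ y)) → ¬¬(w → (x ⊕ y))) ↔ ¬((w ∧ x) → ¬(x ↔ (w ⊕ z)))) = F, so the formula = T.
Row x=F, y=F, z=T, w=F: (¬((x ↔ (z ⊕ y)) → ¬¬(w → (x ⊕ y))) ↔ ¬((w ∧ x) → ¬(x ↔ (w ⊕ z)))) = T, ¬(¬((x ↔ (z ⊕ y)) → ¬¬(w → (x ⊕ y))) ↔ ¬((w ∧ x) → ¬(x ↔ (w ⊕ z)))) = F, so the formula = T.
Row x=F, y=F, z=F, w=T: (¬((x ↔ (z ⊕ y)) → ¬¬(w → (x ⊕ y))) ↔ ¬((w ∧ x) → ¬(x ↔ (w ⊕ z)))) = F, ¬(¬((x ↔ (z ⊕ y)) → ¬¬(w → (x ⊕ y))) ↔ ¬((w ∧ x) → ¬(x ↔ (w ⊕ z)))) = T, so the formula = F.

T, T, T, T, T, F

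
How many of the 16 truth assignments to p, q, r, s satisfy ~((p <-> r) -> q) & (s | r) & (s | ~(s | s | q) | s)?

3

p  q  r  s     (p <-> r)  ((p <-> r) -> q)  ~((p <-> r) -> q)  (s | r)  (s | s | q)  ~(s | s | q)  (~(s | s | q) | s)  (s | (~(s | s | q) | s))  φ
1  1  1  1         1             1                  0             1          1            0                1                      1              0
1  1  1  0         1             1                  0             1          1            0                0                      0              0
1  1  0  1         0             1                  0             1          1            0                1                      1              0
1  1  0  0         0             1                  0             0          1            0                0                      0              0
1  0  1  1         1             0                  1             1          1            0                1                      1              1
1  0  1  0         1             0                  1             1          0            1                1                      1              1
1  0  0  1         0             1                  0             1          1            0                1                      1              0
1  0  0  0         0             1                  0             0          0            1                1                      1              0
0  1  1  1         0             1                  0             1          1            0                1                      1              0
0  1  1  0         0             1                  0             1          1            0                0                      0              0
0  1  0  1         1             1                  0             1          1            0                1                      1              0
0  1  0  0         1             1                  0             0          1            0                0                      0              0
0  0  1  1         0             1                  0             1          1            0                1                      1              0
0  0  1  0         0             1                  0             1          0            1                1                      1              0
0  0  0  1         1             0                  1             1          1            0                1                      1              1
0  0  0  0         1             0                  1             0          0            1                1                      1              0
The formula is true on 3 of the 16 rows.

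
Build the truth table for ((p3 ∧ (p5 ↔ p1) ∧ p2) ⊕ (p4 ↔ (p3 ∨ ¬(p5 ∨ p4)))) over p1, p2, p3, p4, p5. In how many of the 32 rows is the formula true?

12

p1  p2  p3  p4  p5  |  φ
F   F   F   F   F   |  F
F   F   F   F   T   |  T
F   F   F   T   F   |  F
F   F   F   T   T   |  F
F   F   T   F   F   |  F
F   F   T   F   T   |  F
F   F   T   T   F   |  T
F   F   T   T   T   |  T
F   T   F   F   F   |  F
F   T   F   F   T   |  T
F   T   F   T   F   |  F
F   T   F   T   T   |  F
F   T   T   F   F   |  T
F   T   T   F   T   |  F
F   T   T   T   F   |  F
F   T   T   T   T   |  T
T   F   F   F   F   |  F
T   F   F   F   T   |  T
T   F   F   T   F   |  F
T   F   F   T   T   |  F
T   F   T   F   F   |  F
T   F   T   F   T   |  F
T   F   T   T   F   |  T
T   F   T   T   T   |  T
T   T   F   F   F   |  F
T   T   F   F   T   |  T
T   T   F   T   F   |  F
T   T   F   T   T   |  F
T   T   T   F   F   |  F
T   T   T   F   T   |  T
T   T   T   T   F   |  T
T   T   T   T   T   |  F
The formula is true on 12 of the 32 rows.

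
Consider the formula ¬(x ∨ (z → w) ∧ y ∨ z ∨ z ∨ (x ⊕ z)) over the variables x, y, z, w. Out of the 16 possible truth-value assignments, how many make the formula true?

2

x | y | z | w | (z → w) | ((z → w) ∧ y) | (x ∨ ((z → w) ∧ y)) | (x ⊕ z) | φ
- | - | - | - | ------- | ------------- | ------------------- | ------- | -
F | F | F | F |    T    |       F       |          F          |    F    | T
F | F | F | T |    T    |       F       |          F          |    F    | T
F | F | T | F |    F    |       F       |          F          |    T    | F
F | F | T | T |    T    |       F       |          F          |    T    | F
F | T | F | F |    T    |       T       |          T          |    F    | F
F | T | F | T |    T    |       T       |          T          |    F    | F
F | T | T | F |    F    |       F       |          F          |    T    | F
F | T | T | T |    T    |       T       |          T          |    T    | F
T | F | F | F |    T    |       F       |          T          |    T    | F
T | F | F | T |    T    |       F       |          T          |    T    | F
T | F | T | F |    F    |       F       |          T          |    F    | F
T | F | T | T |    T    |       F       |          T          |    F    | F
T | T | F | F |    T    |       T       |          T          |    T    | F
T | T | F | T |    T    |       T       |          T          |    T    | F
T | T | T | F |    F    |       F       |          T          |    F    | F
T | T | T | T |    T    |       T       |          T          |    F    | F
The formula is true on 2 of the 16 rows.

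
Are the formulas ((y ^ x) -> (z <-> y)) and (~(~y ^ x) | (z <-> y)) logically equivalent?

not equivalent

x | y | z || φ | ψ
F | F | F || T | T
F | F | T || T | F
F | T | F || F | T
F | T | T || T | T
T | F | F || T | T
T | F | T || F | T
T | T | F || T | F
T | T | T || T | T
The columns differ at x=F, y=F, z=T (φ=T, ψ=F), so they are not equivalent.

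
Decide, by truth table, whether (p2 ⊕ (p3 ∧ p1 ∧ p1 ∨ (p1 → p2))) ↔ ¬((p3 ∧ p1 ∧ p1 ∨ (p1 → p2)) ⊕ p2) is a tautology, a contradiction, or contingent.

p1 | p2 | p3 | (p3 ∧ p1 ∧ p1) | (p1 → p2) | ((p3 ∧ p1 ∧ p1) ∨ (p1 → p2)) | φ
-- | -- | -- | -------------- | --------- | ---------------------------- | -
F  | F  | F  |       F        |     T     |              T               | F
F  | F  | T  |       F        |     T     |              T               | F
F  | T  | F  |       F        |     T     |              T               | F
F  | T  | T  |       F        |     T     |              T               | F
T  | F  | F  |       F        |     F     |              F               | F
T  | F  | T  |       T        |     F     |              T               | F
T  | T  | F  |       F        |     T     |              T               | F
T  | T  | T  |       T        |     T     |              T               | F
Every row is F, so the formula is a contradiction.

contradiction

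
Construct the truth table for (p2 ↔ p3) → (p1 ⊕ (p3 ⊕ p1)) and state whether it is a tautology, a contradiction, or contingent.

p1 | p2 | p3 | ((p2 ↔ p3) → (p1 ⊕ (p3 ⊕ p1)))
-- | -- | -- | ------------------------------
T  | T  | T  |               T               
T  | T  | F  |               T               
T  | F  | T  |               T               
T  | F  | F  |               F               
F  | T  | T  |               T               
F  | T  | F  |               T               
F  | F  | T  |               T               
F  | F  | F  |               F               
6 of 8 rows are T, so the formula is contingent.

contingent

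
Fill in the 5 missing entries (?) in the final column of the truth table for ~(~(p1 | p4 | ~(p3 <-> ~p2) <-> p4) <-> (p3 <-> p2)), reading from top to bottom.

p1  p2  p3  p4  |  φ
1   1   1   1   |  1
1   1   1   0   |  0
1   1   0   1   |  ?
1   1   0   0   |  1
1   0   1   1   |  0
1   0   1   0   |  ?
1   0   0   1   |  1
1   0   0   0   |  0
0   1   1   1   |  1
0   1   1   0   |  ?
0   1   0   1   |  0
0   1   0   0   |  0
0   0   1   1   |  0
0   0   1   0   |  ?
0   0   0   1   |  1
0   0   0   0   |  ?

Row p1=1, p2=1, p3=0, p4=1: ~(p1 | p4 | ~(p3 <-> ~p2) <-> p4) = 0, (p3 <-> p2) = 0, (~(p1 | p4 | ~(p3 <-> ~p2) <-> p4) <-> (p3 <-> p2)) = 1, so the formula = 0.
Row p1=1, p2=0, p3=1, p4=0: ~(p1 | p4 | ~(p3 <-> ~p2) <-> p4) = 1, (p3 <-> p2) = 0, (~(p1 | p4 | ~(p3 <-> ~p2) <-> p4) <-> (p3 <-> p2)) = 0, so the formula = 1.
Row p1=0, p2=1, p3=1, p4=0: ~(p1 | p4 | ~(p3 <-> ~p2) <-> p4) = 1, (p3 <-> p2) = 1, (~(p1 | p4 | ~(p3 <-> ~p2) <-> p4) <-> (p3 <-> p2)) = 1, so the formula = 0.
Row p1=0, p2=0, p3=1, p4=0: ~(p1 | p4 | ~(p3 <-> ~p2) <-> p4) = 0, (p3 <-> p2) = 0, (~(p1 | p4 | ~(p3 <-> ~p2) <-> p4) <-> (p3 <-> p2)) = 1, so the formula = 0.
Row p1=0, p2=0, p3=0, p4=0: ~(p1 | p4 | ~(p3 <-> ~p2) <-> p4) = 1, (p3 <-> p2) = 1, (~(p1 | p4 | ~(p3 <-> ~p2) <-> p4) <-> (p3 <-> p2)) = 1, so the formula = 0.

0, 1, 0, 0, 0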